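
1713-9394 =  - 7681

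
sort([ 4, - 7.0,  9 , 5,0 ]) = [ - 7.0, 0, 4, 5,9 ]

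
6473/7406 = 6473/7406 =0.87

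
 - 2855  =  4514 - 7369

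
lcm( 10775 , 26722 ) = 668050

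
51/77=51/77=0.66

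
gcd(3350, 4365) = 5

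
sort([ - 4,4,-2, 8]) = [-4, - 2, 4,8 ] 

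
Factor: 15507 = 3^2*1723^1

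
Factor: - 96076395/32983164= -2^(-2)*3^1*5^1*19^ ( - 1)*73^1*9749^1*48221^(-1 )=-10675155/3664796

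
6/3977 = 6/3977 = 0.00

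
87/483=29/161 = 0.18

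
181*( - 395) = -71495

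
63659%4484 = 883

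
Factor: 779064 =2^3*3^1*11^1*13^1*227^1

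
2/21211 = 2/21211 = 0.00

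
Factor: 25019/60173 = 19^( - 1)*127^1*197^1 * 3167^( - 1 ) 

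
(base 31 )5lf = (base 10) 5471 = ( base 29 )6ej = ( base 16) 155F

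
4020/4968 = 335/414 = 0.81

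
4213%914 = 557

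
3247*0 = 0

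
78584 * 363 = 28525992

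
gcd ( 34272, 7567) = 7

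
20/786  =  10/393 = 0.03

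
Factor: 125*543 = 3^1 *5^3*181^1 = 67875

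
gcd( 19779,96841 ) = 1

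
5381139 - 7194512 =-1813373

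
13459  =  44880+  -  31421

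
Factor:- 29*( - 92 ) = 2^2 * 23^1 * 29^1 = 2668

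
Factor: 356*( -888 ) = - 2^5*3^1*37^1*89^1 = -316128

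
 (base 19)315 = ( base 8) 2123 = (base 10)1107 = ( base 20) 2F7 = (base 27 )1e0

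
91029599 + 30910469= 121940068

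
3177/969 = 3 + 90/323= 3.28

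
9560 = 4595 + 4965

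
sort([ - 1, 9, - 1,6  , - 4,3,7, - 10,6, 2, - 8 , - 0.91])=[ - 10,  -  8,-4, - 1, -1, - 0.91, 2,3,6,6, 7,9] 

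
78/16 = 4 + 7/8  =  4.88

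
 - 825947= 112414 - 938361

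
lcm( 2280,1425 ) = 11400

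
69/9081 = 23/3027 = 0.01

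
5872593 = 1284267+4588326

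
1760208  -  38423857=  -36663649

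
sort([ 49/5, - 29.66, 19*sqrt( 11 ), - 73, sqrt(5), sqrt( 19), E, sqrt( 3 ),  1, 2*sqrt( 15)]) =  [ - 73, - 29.66,  1,sqrt( 3), sqrt( 5),E, sqrt ( 19 ), 2 * sqrt(15 ), 49/5, 19 * sqrt( 11)] 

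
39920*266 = 10618720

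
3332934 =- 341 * ( - 9774 )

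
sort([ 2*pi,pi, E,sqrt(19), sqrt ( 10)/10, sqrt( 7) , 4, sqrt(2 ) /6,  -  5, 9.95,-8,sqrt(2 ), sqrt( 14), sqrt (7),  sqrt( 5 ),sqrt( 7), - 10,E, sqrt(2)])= [ - 10,-8, - 5, sqrt(2)/6, sqrt( 10 ) /10, sqrt(2) , sqrt ( 2), sqrt(5 ),  sqrt ( 7),  sqrt(7), sqrt( 7 ),E,E, pi,sqrt (14),4, sqrt( 19), 2*pi, 9.95 ]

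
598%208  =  182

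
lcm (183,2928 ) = 2928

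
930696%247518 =188142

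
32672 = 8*4084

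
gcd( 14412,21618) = 7206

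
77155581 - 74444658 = 2710923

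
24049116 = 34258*702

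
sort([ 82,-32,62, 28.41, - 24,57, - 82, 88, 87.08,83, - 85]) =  [ - 85, - 82, - 32,-24,28.41,57,62, 82,83, 87.08,88] 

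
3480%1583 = 314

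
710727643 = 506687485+204040158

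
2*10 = 20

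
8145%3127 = 1891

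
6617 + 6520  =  13137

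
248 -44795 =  - 44547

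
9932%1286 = 930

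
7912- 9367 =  - 1455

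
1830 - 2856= - 1026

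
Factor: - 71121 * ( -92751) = 3^2 * 43^1 * 151^1 * 157^1 *719^1 = 6596543871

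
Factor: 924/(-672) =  - 2^ ( - 3 )*11^1 = -  11/8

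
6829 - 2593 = 4236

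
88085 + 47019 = 135104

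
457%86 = 27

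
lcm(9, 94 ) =846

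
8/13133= 8/13133 = 0.00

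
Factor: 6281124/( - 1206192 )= -2^(-2)*13^( - 1 ) * 1933^( - 1 ) * 523427^1 = -523427/100516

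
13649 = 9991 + 3658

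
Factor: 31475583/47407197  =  10491861/15802399 = 3^1*71^( - 1 ) * 131^(-1) * 239^1 * 1699^(-1) * 14633^1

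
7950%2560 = 270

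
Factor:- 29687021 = - 7^1*13^1 * 113^1*2887^1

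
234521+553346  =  787867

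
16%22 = 16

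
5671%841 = 625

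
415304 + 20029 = 435333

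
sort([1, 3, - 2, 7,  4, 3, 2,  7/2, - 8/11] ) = [-2, - 8/11,1,2,3,3 , 7/2,4,7] 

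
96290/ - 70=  - 1376+3/7 = - 1375.57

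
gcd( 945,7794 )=9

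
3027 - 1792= 1235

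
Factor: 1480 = 2^3*5^1*37^1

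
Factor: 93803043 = 3^1*101^1 * 353^1 * 877^1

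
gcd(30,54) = 6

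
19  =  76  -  57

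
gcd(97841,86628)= 1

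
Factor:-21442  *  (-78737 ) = 2^1*71^1*151^1*78737^1=1688278754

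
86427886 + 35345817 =121773703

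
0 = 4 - 4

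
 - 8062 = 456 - 8518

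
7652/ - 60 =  - 128 + 7/15=   - 127.53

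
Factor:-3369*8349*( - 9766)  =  2^1 * 3^2*11^2 *19^1*23^1 * 257^1*1123^1 = 274695909246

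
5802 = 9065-3263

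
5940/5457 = 1980/1819 = 1.09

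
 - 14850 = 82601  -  97451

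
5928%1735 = 723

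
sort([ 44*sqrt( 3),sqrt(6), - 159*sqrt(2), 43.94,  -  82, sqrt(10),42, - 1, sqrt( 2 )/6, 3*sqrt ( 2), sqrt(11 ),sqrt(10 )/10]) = [ - 159*sqrt(2) , - 82, - 1,sqrt(2) /6, sqrt( 10 )/10, sqrt(6), sqrt(10 ), sqrt(11 ),3*sqrt(  2 ), 42,43.94, 44*sqrt( 3)] 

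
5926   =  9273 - 3347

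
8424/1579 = 5+ 529/1579  =  5.34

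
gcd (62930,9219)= 7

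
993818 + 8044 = 1001862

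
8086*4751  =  38416586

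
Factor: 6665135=5^1*1333027^1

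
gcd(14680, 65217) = 1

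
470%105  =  50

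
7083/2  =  3541 + 1/2 = 3541.50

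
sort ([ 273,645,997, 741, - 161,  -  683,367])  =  [-683, - 161,  273,367,645,741,997 ]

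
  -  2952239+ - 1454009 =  - 4406248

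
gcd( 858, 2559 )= 3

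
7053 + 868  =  7921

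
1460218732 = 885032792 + 575185940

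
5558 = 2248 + 3310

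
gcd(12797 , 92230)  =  1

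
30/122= 15/61 =0.25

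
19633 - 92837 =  - 73204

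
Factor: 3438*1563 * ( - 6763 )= - 36341616222= -  2^1 * 3^3 *191^1*521^1*6763^1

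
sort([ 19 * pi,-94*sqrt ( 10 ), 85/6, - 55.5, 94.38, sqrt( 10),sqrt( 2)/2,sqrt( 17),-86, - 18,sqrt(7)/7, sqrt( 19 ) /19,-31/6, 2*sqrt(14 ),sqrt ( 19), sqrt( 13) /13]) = [-94*sqrt(10),- 86, - 55.5, - 18, - 31/6, sqrt ( 19)/19,sqrt (13 )/13,  sqrt( 7)/7, sqrt(2 )/2,sqrt( 10),  sqrt( 17), sqrt(19), 2*sqrt( 14),85/6, 19 * pi, 94.38]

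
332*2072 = 687904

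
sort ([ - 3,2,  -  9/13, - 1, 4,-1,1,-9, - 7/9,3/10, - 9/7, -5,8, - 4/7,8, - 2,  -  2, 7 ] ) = [ - 9,  -  5, - 3,-2, - 2 , - 9/7, - 1, - 1, - 7/9, - 9/13, - 4/7, 3/10, 1  ,  2, 4, 7, 8,8]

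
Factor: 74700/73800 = 2^( - 1 )*41^( - 1)*83^1 = 83/82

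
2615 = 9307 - 6692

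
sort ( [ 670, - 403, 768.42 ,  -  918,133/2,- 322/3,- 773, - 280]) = [  -  918,  -  773, - 403, - 280,-322/3 , 133/2,670,768.42 ]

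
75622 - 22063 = 53559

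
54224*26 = 1409824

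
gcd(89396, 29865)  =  1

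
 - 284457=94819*( - 3 )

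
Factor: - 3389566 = -2^1*743^1*2281^1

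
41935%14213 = 13509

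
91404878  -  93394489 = -1989611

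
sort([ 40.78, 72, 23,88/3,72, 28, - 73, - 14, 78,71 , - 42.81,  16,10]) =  [ - 73, - 42.81, - 14,10,16,23,28,88/3,40.78,71,72, 72, 78] 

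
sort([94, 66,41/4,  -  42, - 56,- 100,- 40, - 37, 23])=[- 100,  -  56, -42, - 40,  -  37 , 41/4,23,66, 94 ]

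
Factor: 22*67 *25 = 2^1*5^2 * 11^1*67^1=36850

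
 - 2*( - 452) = 904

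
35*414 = 14490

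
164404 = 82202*2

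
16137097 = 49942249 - 33805152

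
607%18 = 13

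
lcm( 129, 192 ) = 8256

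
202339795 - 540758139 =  - 338418344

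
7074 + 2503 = 9577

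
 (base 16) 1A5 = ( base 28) f1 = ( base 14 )221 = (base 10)421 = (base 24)hd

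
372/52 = 93/13=7.15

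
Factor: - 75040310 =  - 2^1*5^1*19^1*163^1*2423^1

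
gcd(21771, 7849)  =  1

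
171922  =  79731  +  92191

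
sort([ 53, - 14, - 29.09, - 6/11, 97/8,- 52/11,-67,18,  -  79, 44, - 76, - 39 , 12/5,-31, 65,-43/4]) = [ - 79,-76, - 67, - 39, -31,  -  29.09, - 14, - 43/4, - 52/11,  -  6/11, 12/5, 97/8, 18, 44, 53, 65]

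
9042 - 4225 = 4817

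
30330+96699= 127029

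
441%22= 1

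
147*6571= 965937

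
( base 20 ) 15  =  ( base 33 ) p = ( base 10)25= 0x19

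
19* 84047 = 1596893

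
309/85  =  309/85 = 3.64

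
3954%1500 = 954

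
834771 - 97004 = 737767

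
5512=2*2756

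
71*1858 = 131918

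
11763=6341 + 5422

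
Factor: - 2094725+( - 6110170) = -8204895 = -3^6*5^1*2251^1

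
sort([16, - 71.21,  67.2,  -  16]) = [- 71.21, -16,16,67.2 ]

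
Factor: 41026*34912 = 2^6*73^1*281^1*1091^1   =  1432299712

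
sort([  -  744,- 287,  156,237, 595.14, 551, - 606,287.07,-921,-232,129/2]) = [ - 921,-744, - 606, - 287, - 232, 129/2,156, 237,287.07,551,595.14 ]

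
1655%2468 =1655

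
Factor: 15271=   15271^1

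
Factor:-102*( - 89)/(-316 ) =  - 2^ ( - 1)*3^1*17^1*79^( - 1)*89^1 = - 4539/158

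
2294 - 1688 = 606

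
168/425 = 168/425 = 0.40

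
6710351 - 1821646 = 4888705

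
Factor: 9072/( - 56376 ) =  - 2^1  *3^ ( - 1 )*7^1*29^(-1) = - 14/87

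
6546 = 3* 2182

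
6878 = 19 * 362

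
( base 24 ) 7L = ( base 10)189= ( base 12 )139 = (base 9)230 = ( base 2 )10111101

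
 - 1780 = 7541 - 9321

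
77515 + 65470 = 142985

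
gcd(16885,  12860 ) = 5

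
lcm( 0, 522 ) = 0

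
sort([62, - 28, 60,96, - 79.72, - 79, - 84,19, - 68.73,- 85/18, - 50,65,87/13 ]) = [  -  84, - 79.72, - 79, - 68.73, - 50, -28 , - 85/18,87/13,19,60, 62,65,96]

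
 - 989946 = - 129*7674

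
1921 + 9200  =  11121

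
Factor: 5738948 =2^2 * 1434737^1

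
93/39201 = 31/13067 = 0.00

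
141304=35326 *4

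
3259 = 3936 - 677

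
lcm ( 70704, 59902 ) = 4312944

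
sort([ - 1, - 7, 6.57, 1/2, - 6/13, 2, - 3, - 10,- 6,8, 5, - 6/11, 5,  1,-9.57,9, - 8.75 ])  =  [ - 10,-9.57 , - 8.75 , - 7 , - 6, - 3, - 1 , - 6/11, - 6/13, 1/2 , 1, 2,  5, 5,6.57, 8,9]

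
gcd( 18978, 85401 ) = 9489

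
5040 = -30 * ( - 168) 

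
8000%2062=1814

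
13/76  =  13/76 = 0.17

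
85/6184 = 85/6184  =  0.01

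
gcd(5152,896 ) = 224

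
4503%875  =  128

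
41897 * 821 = 34397437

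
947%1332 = 947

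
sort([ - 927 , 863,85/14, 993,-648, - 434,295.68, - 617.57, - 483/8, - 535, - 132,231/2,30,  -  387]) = [ - 927, - 648, - 617.57, - 535, - 434, - 387, - 132,- 483/8, 85/14,30,231/2, 295.68,863,  993]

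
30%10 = 0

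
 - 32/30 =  - 16/15 =- 1.07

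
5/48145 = 1/9629 = 0.00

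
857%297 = 263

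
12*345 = 4140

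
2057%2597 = 2057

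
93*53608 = 4985544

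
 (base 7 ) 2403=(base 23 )1FB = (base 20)245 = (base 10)885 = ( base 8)1565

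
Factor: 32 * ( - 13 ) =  - 2^5*13^1 =- 416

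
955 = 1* 955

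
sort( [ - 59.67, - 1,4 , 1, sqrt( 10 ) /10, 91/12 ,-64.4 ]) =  [ -64.4, - 59.67, - 1,sqrt( 10 )/10, 1,4, 91/12]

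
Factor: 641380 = 2^2*5^1  *32069^1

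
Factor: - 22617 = -3^2*7^1* 359^1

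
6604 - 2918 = 3686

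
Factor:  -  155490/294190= - 3^1*13^( - 1 ) * 31^( -1) * 71^1 = - 213/403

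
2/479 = 2/479   =  0.00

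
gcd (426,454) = 2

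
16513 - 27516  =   - 11003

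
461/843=461/843 = 0.55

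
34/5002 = 17/2501 = 0.01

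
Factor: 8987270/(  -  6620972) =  -4493635/3310486 = - 2^(  -  1 )*5^1*53^( - 1)*31231^(-1)*898727^1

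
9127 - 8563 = 564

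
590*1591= 938690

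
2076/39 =692/13 = 53.23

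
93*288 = 26784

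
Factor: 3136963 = 599^1*5237^1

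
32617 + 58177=90794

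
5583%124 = 3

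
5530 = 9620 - 4090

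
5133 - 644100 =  - 638967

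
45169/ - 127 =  - 356 + 43/127 = - 355.66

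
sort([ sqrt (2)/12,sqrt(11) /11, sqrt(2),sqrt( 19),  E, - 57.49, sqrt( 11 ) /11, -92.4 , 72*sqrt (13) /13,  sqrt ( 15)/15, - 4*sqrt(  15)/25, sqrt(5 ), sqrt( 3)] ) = [-92.4 ,-57.49,- 4*sqrt( 15) /25, sqrt( 2 )/12, sqrt(15 ) /15, sqrt(11)/11, sqrt(11) /11,sqrt(2),sqrt( 3), sqrt( 5),E, sqrt( 19), 72*sqrt( 13) /13 ] 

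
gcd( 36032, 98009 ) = 1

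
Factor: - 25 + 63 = 2^1*19^1= 38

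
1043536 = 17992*58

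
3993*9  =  35937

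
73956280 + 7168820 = 81125100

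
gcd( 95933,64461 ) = 1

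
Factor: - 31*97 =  - 3007 = - 31^1 *97^1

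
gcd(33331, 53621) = 1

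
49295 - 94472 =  -45177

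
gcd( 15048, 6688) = 1672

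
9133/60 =152 + 13/60 = 152.22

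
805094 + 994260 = 1799354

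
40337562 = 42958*939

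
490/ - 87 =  - 6 + 32/87 = -5.63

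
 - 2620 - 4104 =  - 6724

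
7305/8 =7305/8 = 913.12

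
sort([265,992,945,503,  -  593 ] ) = [ - 593, 265,503,945,992 ] 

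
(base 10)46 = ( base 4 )232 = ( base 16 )2e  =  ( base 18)2A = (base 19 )28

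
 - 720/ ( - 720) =1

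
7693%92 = 57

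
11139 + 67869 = 79008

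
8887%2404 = 1675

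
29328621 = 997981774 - 968653153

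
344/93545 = 344/93545 = 0.00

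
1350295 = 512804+837491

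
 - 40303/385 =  - 105+122/385 = - 104.68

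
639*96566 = 61705674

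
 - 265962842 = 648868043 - 914830885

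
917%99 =26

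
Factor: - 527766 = -2^1*3^1*87961^1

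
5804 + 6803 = 12607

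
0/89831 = 0 = 0.00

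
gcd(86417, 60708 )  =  1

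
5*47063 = 235315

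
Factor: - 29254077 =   -  3^2*937^1* 3469^1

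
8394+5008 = 13402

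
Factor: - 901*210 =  -2^1*3^1*5^1*7^1*17^1*53^1 = - 189210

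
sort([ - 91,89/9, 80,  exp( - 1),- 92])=[ - 92, - 91,  exp( - 1) , 89/9, 80]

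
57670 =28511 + 29159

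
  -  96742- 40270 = -137012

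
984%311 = 51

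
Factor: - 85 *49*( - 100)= 2^2* 5^3 * 7^2*17^1= 416500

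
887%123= 26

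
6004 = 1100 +4904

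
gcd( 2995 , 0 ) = 2995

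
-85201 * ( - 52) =4430452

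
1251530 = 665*1882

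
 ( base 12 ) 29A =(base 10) 406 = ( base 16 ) 196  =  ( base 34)BW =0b110010110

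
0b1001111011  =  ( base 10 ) 635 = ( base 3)212112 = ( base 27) ne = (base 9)775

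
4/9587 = 4/9587 = 0.00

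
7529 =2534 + 4995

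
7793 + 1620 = 9413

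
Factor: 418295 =5^1*269^1* 311^1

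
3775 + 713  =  4488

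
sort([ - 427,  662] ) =[-427, 662]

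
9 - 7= 2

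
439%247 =192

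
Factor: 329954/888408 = 361/972 = 2^ ( - 2 )*3^( - 5) *19^2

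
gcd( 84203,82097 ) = 1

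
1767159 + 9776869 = 11544028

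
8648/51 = 169 + 29/51 = 169.57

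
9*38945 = 350505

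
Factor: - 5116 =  - 2^2*1279^1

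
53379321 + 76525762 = 129905083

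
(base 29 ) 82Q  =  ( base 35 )5jm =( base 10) 6812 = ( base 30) 7h2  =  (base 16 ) 1a9c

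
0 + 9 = 9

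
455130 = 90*5057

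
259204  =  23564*11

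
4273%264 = 49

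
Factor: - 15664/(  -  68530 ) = 8/35 = 2^3*5^( - 1)*7^( - 1) 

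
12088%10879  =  1209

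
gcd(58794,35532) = 6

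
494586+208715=703301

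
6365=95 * 67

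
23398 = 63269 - 39871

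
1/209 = 1/209 = 0.00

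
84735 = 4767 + 79968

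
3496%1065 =301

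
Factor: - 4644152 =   -  2^3*41^1*14159^1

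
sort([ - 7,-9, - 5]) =[  -  9,-7,  -  5 ]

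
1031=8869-7838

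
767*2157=1654419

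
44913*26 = 1167738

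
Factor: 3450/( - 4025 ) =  -6/7 = - 2^1*3^1*7^ ( -1) 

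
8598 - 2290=6308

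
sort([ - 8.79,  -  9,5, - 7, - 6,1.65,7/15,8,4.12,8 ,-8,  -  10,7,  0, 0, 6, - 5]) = [ - 10,-9, - 8.79, - 8,- 7, - 6 ,-5 , 0,0,7/15,1.65,4.12,  5,6,7,  8,8 ] 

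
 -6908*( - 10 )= 69080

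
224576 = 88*2552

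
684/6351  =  228/2117 = 0.11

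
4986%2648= 2338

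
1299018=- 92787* ( - 14 )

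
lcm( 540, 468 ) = 7020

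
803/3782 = 803/3782 = 0.21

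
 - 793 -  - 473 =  - 320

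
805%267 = 4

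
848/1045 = 848/1045=0.81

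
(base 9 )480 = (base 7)1104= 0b110001100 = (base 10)396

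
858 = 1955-1097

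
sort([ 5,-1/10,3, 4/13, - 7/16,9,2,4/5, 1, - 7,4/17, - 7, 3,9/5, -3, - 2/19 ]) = [ - 7, - 7,-3, - 7/16, - 2/19, - 1/10,4/17, 4/13,4/5, 1,9/5, 2,3 , 3,5,9]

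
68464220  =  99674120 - 31209900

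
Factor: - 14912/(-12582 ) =2^5 * 3^( - 3 ) = 32/27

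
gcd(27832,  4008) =8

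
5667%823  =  729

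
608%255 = 98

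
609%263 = 83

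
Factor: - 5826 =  - 2^1 * 3^1*971^1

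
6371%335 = 6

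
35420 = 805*44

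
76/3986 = 38/1993 = 0.02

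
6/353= 6/353 = 0.02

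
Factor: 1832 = 2^3*229^1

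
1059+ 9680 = 10739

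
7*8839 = 61873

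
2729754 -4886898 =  -2157144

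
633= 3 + 630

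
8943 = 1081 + 7862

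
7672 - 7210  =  462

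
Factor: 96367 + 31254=13^1*9817^1 = 127621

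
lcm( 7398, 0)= 0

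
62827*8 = 502616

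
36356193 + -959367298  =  -923011105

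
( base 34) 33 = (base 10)105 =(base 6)253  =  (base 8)151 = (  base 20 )55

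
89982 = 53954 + 36028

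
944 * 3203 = 3023632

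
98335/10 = 19667/2= 9833.50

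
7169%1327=534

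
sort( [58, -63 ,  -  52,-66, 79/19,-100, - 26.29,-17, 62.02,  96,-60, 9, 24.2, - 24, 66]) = [ - 100, -66, - 63,- 60,  -  52, - 26.29,-24 , - 17,79/19,9, 24.2, 58, 62.02,66, 96] 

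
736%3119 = 736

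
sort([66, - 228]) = [  -  228, 66 ] 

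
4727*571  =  2699117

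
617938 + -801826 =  - 183888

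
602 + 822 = 1424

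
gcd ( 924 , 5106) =6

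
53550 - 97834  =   - 44284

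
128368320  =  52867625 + 75500695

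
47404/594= 23702/297 = 79.80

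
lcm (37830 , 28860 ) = 2799420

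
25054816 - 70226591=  - 45171775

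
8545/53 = 8545/53 = 161.23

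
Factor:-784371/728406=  - 2^ ( - 1)*3^(-2 )*47^ ( - 1)*911^1 = - 911/846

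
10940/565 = 2188/113 = 19.36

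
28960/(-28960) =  - 1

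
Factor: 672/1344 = 2^(-1 ) = 1/2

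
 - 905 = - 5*181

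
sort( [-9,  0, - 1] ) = [-9, - 1,  0]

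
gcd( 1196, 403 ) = 13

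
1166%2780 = 1166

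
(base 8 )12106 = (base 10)5190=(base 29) 64s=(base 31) 5cd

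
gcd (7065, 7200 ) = 45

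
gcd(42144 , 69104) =16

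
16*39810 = 636960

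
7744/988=1936/247 = 7.84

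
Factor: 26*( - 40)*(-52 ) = 54080 =2^6 * 5^1 * 13^2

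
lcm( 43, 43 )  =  43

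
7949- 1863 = 6086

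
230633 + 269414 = 500047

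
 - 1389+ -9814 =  - 11203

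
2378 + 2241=4619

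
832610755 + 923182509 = 1755793264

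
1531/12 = 1531/12 = 127.58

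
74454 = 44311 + 30143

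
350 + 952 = 1302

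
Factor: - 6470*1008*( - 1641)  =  10702208160 = 2^5*3^3*  5^1*7^1 * 547^1*647^1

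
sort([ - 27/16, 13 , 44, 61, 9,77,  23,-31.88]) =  [ - 31.88, -27/16, 9, 13,23, 44 , 61,77]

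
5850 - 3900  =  1950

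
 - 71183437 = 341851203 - 413034640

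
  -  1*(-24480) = 24480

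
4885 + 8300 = 13185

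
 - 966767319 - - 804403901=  - 162363418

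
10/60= 1/6 = 0.17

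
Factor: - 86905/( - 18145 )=7^1*13^1 * 19^( - 1) = 91/19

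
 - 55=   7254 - 7309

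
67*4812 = 322404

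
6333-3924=2409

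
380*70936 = 26955680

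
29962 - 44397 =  - 14435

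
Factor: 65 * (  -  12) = -2^2*3^1*5^1*13^1 = - 780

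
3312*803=2659536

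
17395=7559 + 9836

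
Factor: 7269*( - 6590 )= -2^1*3^1*5^1*659^1*2423^1 = -47902710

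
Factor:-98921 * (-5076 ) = 502122996 =2^2*3^3*31^1*47^1*3191^1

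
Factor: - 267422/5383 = -2^1*7^( - 1 )*769^(  -  1) *133711^1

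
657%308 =41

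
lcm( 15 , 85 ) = 255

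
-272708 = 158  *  ( - 1726 ) 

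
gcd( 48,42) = 6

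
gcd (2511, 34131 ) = 93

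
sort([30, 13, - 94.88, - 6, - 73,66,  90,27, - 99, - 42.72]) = [ - 99, - 94.88, - 73, - 42.72, - 6, 13,27,30, 66,90 ]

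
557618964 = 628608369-70989405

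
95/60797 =95/60797 = 0.00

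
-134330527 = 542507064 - 676837591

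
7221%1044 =957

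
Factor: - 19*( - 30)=570 = 2^1*3^1*5^1*19^1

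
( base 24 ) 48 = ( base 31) 3B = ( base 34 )32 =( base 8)150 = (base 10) 104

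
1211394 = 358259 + 853135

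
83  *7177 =595691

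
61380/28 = 2192 + 1/7=2192.14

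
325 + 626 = 951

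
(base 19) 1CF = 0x25c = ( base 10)604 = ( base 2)1001011100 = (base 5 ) 4404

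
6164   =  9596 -3432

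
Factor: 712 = 2^3*89^1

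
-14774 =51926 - 66700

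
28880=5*5776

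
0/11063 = 0 =0.00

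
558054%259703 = 38648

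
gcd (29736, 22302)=7434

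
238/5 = 238/5= 47.60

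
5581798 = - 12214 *(-457)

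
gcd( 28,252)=28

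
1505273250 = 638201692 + 867071558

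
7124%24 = 20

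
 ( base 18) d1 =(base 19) c7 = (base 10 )235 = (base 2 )11101011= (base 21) B4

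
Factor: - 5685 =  - 3^1*5^1*379^1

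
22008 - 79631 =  - 57623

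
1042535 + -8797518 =-7754983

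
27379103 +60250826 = 87629929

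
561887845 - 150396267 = 411491578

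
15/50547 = 5/16849 = 0.00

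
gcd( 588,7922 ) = 2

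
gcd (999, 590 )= 1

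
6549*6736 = 44114064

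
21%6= 3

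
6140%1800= 740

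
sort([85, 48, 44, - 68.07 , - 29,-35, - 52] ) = [ - 68.07 ,-52, - 35, - 29, 44 , 48, 85]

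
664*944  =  626816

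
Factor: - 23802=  - 2^1*3^1 *3967^1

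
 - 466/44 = -11 + 9/22 =-10.59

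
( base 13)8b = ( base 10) 115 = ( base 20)5F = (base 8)163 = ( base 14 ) 83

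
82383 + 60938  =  143321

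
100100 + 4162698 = 4262798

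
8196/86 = 95+13/43 = 95.30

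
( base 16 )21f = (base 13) 32A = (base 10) 543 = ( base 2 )1000011111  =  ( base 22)12F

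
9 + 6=15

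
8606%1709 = 61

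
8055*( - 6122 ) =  - 49312710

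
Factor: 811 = 811^1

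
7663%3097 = 1469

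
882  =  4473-3591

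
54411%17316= 2463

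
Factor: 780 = 2^2*3^1*5^1*13^1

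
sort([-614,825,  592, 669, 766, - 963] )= [ - 963, - 614, 592,669, 766, 825 ]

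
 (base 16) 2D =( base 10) 45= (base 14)33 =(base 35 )1A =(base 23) 1m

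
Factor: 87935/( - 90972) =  - 2^( - 2 )*3^ ( - 2)*5^1 * 7^( - 1 )*19^(-2)*43^1*409^1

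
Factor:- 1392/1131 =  - 2^4 * 13^ ( - 1 ) = - 16/13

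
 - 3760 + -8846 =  - 12606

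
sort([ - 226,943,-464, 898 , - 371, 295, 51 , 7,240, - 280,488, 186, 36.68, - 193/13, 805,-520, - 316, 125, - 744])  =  [ - 744, - 520,-464, - 371, - 316,-280, - 226, - 193/13, 7,36.68,51,  125, 186,  240, 295, 488,805, 898, 943]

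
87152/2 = 43576= 43576.00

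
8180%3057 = 2066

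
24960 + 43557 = 68517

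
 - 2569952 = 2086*( - 1232)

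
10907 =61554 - 50647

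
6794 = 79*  86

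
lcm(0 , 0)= 0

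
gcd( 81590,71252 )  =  2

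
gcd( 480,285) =15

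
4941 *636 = 3142476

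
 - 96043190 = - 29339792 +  - 66703398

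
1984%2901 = 1984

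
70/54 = 1  +  8/27= 1.30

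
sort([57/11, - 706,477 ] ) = [-706, 57/11, 477] 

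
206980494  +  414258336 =621238830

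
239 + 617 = 856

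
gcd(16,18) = 2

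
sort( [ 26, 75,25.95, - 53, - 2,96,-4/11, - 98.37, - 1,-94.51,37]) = [ - 98.37 , -94.51, - 53, - 2, - 1, - 4/11, 25.95, 26  ,  37,  75, 96 ] 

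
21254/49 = 433+ 37/49 = 433.76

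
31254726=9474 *3299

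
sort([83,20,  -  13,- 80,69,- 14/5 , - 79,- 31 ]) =[ - 80 , - 79,-31,-13 , - 14/5,  20, 69,  83 ] 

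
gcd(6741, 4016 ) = 1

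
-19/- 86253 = 19/86253 = 0.00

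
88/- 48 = - 11/6 = -1.83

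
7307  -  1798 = 5509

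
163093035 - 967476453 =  - 804383418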